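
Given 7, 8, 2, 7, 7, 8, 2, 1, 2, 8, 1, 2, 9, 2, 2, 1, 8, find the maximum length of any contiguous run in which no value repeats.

add 7: [7] len 1
add 8: [7, 8] len 2
add 2: [7, 8, 2] len 3
add 7 (repeat 7, move left end past it): [8, 2, 7] len 3
add 7 (repeat 7, move left end past it): [7] len 1
add 8: [7, 8] len 2
add 2: [7, 8, 2] len 3
add 1: [7, 8, 2, 1] len 4
add 2 (repeat 2, move left end past it): [1, 2] len 2
add 8: [1, 2, 8] len 3
add 1 (repeat 1, move left end past it): [2, 8, 1] len 3
add 2 (repeat 2, move left end past it): [8, 1, 2] len 3
add 9: [8, 1, 2, 9] len 4
add 2 (repeat 2, move left end past it): [9, 2] len 2
add 2 (repeat 2, move left end past it): [2] len 1
add 1: [2, 1] len 2
add 8: [2, 1, 8] len 3
Longest all-distinct length: 4.

4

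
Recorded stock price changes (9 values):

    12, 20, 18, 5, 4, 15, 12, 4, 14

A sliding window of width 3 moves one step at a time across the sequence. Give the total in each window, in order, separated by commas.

50, 43, 27, 24, 31, 31, 30

Sliding a size-3 window across the 9 values:
[12, 20, 18] → sum 50
[20, 18, 5] → sum 43
[18, 5, 4] → sum 27
[5, 4, 15] → sum 24
[4, 15, 12] → sum 31
[15, 12, 4] → sum 31
[12, 4, 14] → sum 30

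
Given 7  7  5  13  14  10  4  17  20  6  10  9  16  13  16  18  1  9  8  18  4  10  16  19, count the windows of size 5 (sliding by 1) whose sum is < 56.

[7, 7, 5, 13, 14] → sum 46  < 56 ✓
[7, 5, 13, 14, 10] → sum 49  < 56 ✓
[5, 13, 14, 10, 4] → sum 46  < 56 ✓
[13, 14, 10, 4, 17] → sum 58
[14, 10, 4, 17, 20] → sum 65
[10, 4, 17, 20, 6] → sum 57
[4, 17, 20, 6, 10] → sum 57
[17, 20, 6, 10, 9] → sum 62
[20, 6, 10, 9, 16] → sum 61
[6, 10, 9, 16, 13] → sum 54  < 56 ✓
[10, 9, 16, 13, 16] → sum 64
[9, 16, 13, 16, 18] → sum 72
[16, 13, 16, 18, 1] → sum 64
[13, 16, 18, 1, 9] → sum 57
[16, 18, 1, 9, 8] → sum 52  < 56 ✓
[18, 1, 9, 8, 18] → sum 54  < 56 ✓
[1, 9, 8, 18, 4] → sum 40  < 56 ✓
[9, 8, 18, 4, 10] → sum 49  < 56 ✓
[8, 18, 4, 10, 16] → sum 56
[18, 4, 10, 16, 19] → sum 67
8 windows satisfy the condition.

8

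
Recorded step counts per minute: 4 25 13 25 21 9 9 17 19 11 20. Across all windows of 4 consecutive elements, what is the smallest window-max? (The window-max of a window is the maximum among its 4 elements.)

19

Each size-4 window and its max:
(4, 25, 13, 25) → max 25
(25, 13, 25, 21) → max 25
(13, 25, 21, 9) → max 25
(25, 21, 9, 9) → max 25
(21, 9, 9, 17) → max 21
(9, 9, 17, 19) → max 19
(9, 17, 19, 11) → max 19
(17, 19, 11, 20) → max 20
Smallest of these is 19.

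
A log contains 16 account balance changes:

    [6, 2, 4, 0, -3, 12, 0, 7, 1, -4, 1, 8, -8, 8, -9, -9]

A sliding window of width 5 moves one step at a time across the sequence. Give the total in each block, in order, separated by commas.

9, 15, 13, 16, 17, 16, 5, 13, -2, 5, 0, -10

6 2 4 0 -3 → sum 9
2 4 0 -3 12 → sum 15
4 0 -3 12 0 → sum 13
0 -3 12 0 7 → sum 16
-3 12 0 7 1 → sum 17
12 0 7 1 -4 → sum 16
0 7 1 -4 1 → sum 5
7 1 -4 1 8 → sum 13
1 -4 1 8 -8 → sum -2
-4 1 8 -8 8 → sum 5
1 8 -8 8 -9 → sum 0
8 -8 8 -9 -9 → sum -10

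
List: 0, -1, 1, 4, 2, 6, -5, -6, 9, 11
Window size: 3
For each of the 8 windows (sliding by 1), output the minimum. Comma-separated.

-1, -1, 1, 2, -5, -6, -6, -6

[0, -1, 1] → min -1
[-1, 1, 4] → min -1
[1, 4, 2] → min 1
[4, 2, 6] → min 2
[2, 6, -5] → min -5
[6, -5, -6] → min -6
[-5, -6, 9] → min -6
[-6, 9, 11] → min -6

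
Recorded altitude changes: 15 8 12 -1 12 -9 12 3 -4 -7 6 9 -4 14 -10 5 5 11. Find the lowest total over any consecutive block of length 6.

[15, 8, 12, -1, 12, -9] → sum 37
[8, 12, -1, 12, -9, 12] → sum 34
[12, -1, 12, -9, 12, 3] → sum 29
[-1, 12, -9, 12, 3, -4] → sum 13
[12, -9, 12, 3, -4, -7] → sum 7
[-9, 12, 3, -4, -7, 6] → sum 1
[12, 3, -4, -7, 6, 9] → sum 19
[3, -4, -7, 6, 9, -4] → sum 3
[-4, -7, 6, 9, -4, 14] → sum 14
[-7, 6, 9, -4, 14, -10] → sum 8
[6, 9, -4, 14, -10, 5] → sum 20
[9, -4, 14, -10, 5, 5] → sum 19
[-4, 14, -10, 5, 5, 11] → sum 21
Lowest of these is 1.

1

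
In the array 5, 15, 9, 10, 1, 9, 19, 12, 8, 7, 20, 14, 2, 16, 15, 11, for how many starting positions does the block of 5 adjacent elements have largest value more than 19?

(5, 15, 9, 10, 1) → max 15
(15, 9, 10, 1, 9) → max 15
(9, 10, 1, 9, 19) → max 19
(10, 1, 9, 19, 12) → max 19
(1, 9, 19, 12, 8) → max 19
(9, 19, 12, 8, 7) → max 19
(19, 12, 8, 7, 20) → max 20  > 19 ✓
(12, 8, 7, 20, 14) → max 20  > 19 ✓
(8, 7, 20, 14, 2) → max 20  > 19 ✓
(7, 20, 14, 2, 16) → max 20  > 19 ✓
(20, 14, 2, 16, 15) → max 20  > 19 ✓
(14, 2, 16, 15, 11) → max 16
5 windows satisfy the condition.

5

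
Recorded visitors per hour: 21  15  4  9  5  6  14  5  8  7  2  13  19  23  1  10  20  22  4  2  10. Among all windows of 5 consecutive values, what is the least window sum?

(21, 15, 4, 9, 5) → sum 54
(15, 4, 9, 5, 6) → sum 39
(4, 9, 5, 6, 14) → sum 38
(9, 5, 6, 14, 5) → sum 39
(5, 6, 14, 5, 8) → sum 38
(6, 14, 5, 8, 7) → sum 40
(14, 5, 8, 7, 2) → sum 36
(5, 8, 7, 2, 13) → sum 35
(8, 7, 2, 13, 19) → sum 49
(7, 2, 13, 19, 23) → sum 64
(2, 13, 19, 23, 1) → sum 58
(13, 19, 23, 1, 10) → sum 66
(19, 23, 1, 10, 20) → sum 73
(23, 1, 10, 20, 22) → sum 76
(1, 10, 20, 22, 4) → sum 57
(10, 20, 22, 4, 2) → sum 58
(20, 22, 4, 2, 10) → sum 58
Least of these is 35.

35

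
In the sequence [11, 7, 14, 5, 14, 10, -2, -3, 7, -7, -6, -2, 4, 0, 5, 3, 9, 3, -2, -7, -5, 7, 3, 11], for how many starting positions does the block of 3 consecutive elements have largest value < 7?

7

11 7 14 → max 14
7 14 5 → max 14
14 5 14 → max 14
5 14 10 → max 14
14 10 -2 → max 14
10 -2 -3 → max 10
-2 -3 7 → max 7
-3 7 -7 → max 7
7 -7 -6 → max 7
-7 -6 -2 → max -2  < 7 ✓
-6 -2 4 → max 4  < 7 ✓
-2 4 0 → max 4  < 7 ✓
4 0 5 → max 5  < 7 ✓
0 5 3 → max 5  < 7 ✓
5 3 9 → max 9
3 9 3 → max 9
9 3 -2 → max 9
3 -2 -7 → max 3  < 7 ✓
-2 -7 -5 → max -2  < 7 ✓
-7 -5 7 → max 7
-5 7 3 → max 7
7 3 11 → max 11
7 windows satisfy the condition.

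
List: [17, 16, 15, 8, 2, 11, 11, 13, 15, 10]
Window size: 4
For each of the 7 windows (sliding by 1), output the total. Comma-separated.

56, 41, 36, 32, 37, 50, 49

(17, 16, 15, 8) → sum 56
(16, 15, 8, 2) → sum 41
(15, 8, 2, 11) → sum 36
(8, 2, 11, 11) → sum 32
(2, 11, 11, 13) → sum 37
(11, 11, 13, 15) → sum 50
(11, 13, 15, 10) → sum 49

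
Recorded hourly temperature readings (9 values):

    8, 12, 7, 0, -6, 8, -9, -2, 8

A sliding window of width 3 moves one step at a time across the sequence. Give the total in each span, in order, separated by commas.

Sliding a size-3 window across the 9 values:
[8, 12, 7] → sum 27
[12, 7, 0] → sum 19
[7, 0, -6] → sum 1
[0, -6, 8] → sum 2
[-6, 8, -9] → sum -7
[8, -9, -2] → sum -3
[-9, -2, 8] → sum -3

27, 19, 1, 2, -7, -3, -3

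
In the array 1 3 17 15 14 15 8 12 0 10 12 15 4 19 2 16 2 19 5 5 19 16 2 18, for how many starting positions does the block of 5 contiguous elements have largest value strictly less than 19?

9

(1, 3, 17, 15, 14) → max 17  < 19 ✓
(3, 17, 15, 14, 15) → max 17  < 19 ✓
(17, 15, 14, 15, 8) → max 17  < 19 ✓
(15, 14, 15, 8, 12) → max 15  < 19 ✓
(14, 15, 8, 12, 0) → max 15  < 19 ✓
(15, 8, 12, 0, 10) → max 15  < 19 ✓
(8, 12, 0, 10, 12) → max 12  < 19 ✓
(12, 0, 10, 12, 15) → max 15  < 19 ✓
(0, 10, 12, 15, 4) → max 15  < 19 ✓
(10, 12, 15, 4, 19) → max 19
(12, 15, 4, 19, 2) → max 19
(15, 4, 19, 2, 16) → max 19
(4, 19, 2, 16, 2) → max 19
(19, 2, 16, 2, 19) → max 19
(2, 16, 2, 19, 5) → max 19
(16, 2, 19, 5, 5) → max 19
(2, 19, 5, 5, 19) → max 19
(19, 5, 5, 19, 16) → max 19
(5, 5, 19, 16, 2) → max 19
(5, 19, 16, 2, 18) → max 19
9 windows satisfy the condition.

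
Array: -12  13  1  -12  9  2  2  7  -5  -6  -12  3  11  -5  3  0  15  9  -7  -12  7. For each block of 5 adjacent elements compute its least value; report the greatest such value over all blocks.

Each size-5 window and its min:
(-12, 13, 1, -12, 9) → min -12
(13, 1, -12, 9, 2) → min -12
(1, -12, 9, 2, 2) → min -12
(-12, 9, 2, 2, 7) → min -12
(9, 2, 2, 7, -5) → min -5
(2, 2, 7, -5, -6) → min -6
(2, 7, -5, -6, -12) → min -12
(7, -5, -6, -12, 3) → min -12
(-5, -6, -12, 3, 11) → min -12
(-6, -12, 3, 11, -5) → min -12
(-12, 3, 11, -5, 3) → min -12
(3, 11, -5, 3, 0) → min -5
(11, -5, 3, 0, 15) → min -5
(-5, 3, 0, 15, 9) → min -5
(3, 0, 15, 9, -7) → min -7
(0, 15, 9, -7, -12) → min -12
(15, 9, -7, -12, 7) → min -12
Greatest of these is -5.

-5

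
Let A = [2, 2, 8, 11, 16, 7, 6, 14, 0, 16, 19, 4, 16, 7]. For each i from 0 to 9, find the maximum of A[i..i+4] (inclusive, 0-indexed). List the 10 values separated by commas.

(2, 2, 8, 11, 16) → max 16
(2, 8, 11, 16, 7) → max 16
(8, 11, 16, 7, 6) → max 16
(11, 16, 7, 6, 14) → max 16
(16, 7, 6, 14, 0) → max 16
(7, 6, 14, 0, 16) → max 16
(6, 14, 0, 16, 19) → max 19
(14, 0, 16, 19, 4) → max 19
(0, 16, 19, 4, 16) → max 19
(16, 19, 4, 16, 7) → max 19

16, 16, 16, 16, 16, 16, 19, 19, 19, 19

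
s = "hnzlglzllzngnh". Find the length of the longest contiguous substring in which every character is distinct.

[h] len 1
[h, n] len 2
[h, n, z] len 3
[h, n, z, l] len 4
[h, n, z, l, g] len 5
[g, l] len 2
[g, l, z] len 3
[z, l] len 2
[l] len 1
[l, z] len 2
[l, z, n] len 3
[l, z, n, g] len 4
[g, n] len 2
[g, n, h] len 3
Longest all-distinct length: 5.

5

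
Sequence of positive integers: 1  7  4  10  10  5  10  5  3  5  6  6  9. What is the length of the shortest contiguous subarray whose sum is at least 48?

Extend right; whenever the sum reaches 48, record the length and shrink from the left:
add 1: running sum 1 < 48
add 7: running sum 8 < 48
add 4: running sum 12 < 48
add 10: running sum 22 < 48
add 10: running sum 32 < 48
add 5: running sum 37 < 48
add 10: running sum 47 < 48
end 7: [7, 4, 10, 10, 5, 10, 5] sum 51, len 7
end 8: [7, 4, 10, 10, 5, 10, 5, 3] sum 54, len 8
end 9: [10, 10, 5, 10, 5, 3, 5] sum 48, len 7
end 10: [10, 10, 5, 10, 5, 3, 5, 6] sum 54, len 8
end 11: [10, 5, 10, 5, 3, 5, 6, 6] sum 50, len 8
end 12: [5, 10, 5, 3, 5, 6, 6, 9] sum 49, len 8
Shortest qualifying length: 7.

7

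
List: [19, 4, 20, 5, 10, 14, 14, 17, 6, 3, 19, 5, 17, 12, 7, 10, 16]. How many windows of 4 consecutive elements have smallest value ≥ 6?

[19, 4, 20, 5] → min 4
[4, 20, 5, 10] → min 4
[20, 5, 10, 14] → min 5
[5, 10, 14, 14] → min 5
[10, 14, 14, 17] → min 10  ≥ 6 ✓
[14, 14, 17, 6] → min 6  ≥ 6 ✓
[14, 17, 6, 3] → min 3
[17, 6, 3, 19] → min 3
[6, 3, 19, 5] → min 3
[3, 19, 5, 17] → min 3
[19, 5, 17, 12] → min 5
[5, 17, 12, 7] → min 5
[17, 12, 7, 10] → min 7  ≥ 6 ✓
[12, 7, 10, 16] → min 7  ≥ 6 ✓
4 windows satisfy the condition.

4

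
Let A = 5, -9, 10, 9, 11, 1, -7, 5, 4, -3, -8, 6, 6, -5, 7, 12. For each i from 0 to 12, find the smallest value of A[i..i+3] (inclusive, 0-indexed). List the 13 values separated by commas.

(5, -9, 10, 9) → min -9
(-9, 10, 9, 11) → min -9
(10, 9, 11, 1) → min 1
(9, 11, 1, -7) → min -7
(11, 1, -7, 5) → min -7
(1, -7, 5, 4) → min -7
(-7, 5, 4, -3) → min -7
(5, 4, -3, -8) → min -8
(4, -3, -8, 6) → min -8
(-3, -8, 6, 6) → min -8
(-8, 6, 6, -5) → min -8
(6, 6, -5, 7) → min -5
(6, -5, 7, 12) → min -5

-9, -9, 1, -7, -7, -7, -7, -8, -8, -8, -8, -5, -5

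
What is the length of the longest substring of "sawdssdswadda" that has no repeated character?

4

add s: [s] len 1
add a: [s, a] len 2
add w: [s, a, w] len 3
add d: [s, a, w, d] len 4
add s (repeat s, move left end past it): [a, w, d, s] len 4
add s (repeat s, move left end past it): [s] len 1
add d: [s, d] len 2
add s (repeat s, move left end past it): [d, s] len 2
add w: [d, s, w] len 3
add a: [d, s, w, a] len 4
add d (repeat d, move left end past it): [s, w, a, d] len 4
add d (repeat d, move left end past it): [d] len 1
add a: [d, a] len 2
Longest all-distinct length: 4.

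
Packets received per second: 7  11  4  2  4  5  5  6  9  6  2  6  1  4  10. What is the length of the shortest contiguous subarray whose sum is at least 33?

add 7: running sum 7 < 33
add 11: running sum 18 < 33
add 4: running sum 22 < 33
add 2: running sum 24 < 33
add 4: running sum 28 < 33
end 5: [7, 11, 4, 2, 4, 5] sum 33, len 6
end 6: [7, 11, 4, 2, 4, 5, 5] sum 38, len 7
end 7: [11, 4, 2, 4, 5, 5, 6] sum 37, len 7
end 8: [4, 2, 4, 5, 5, 6, 9] sum 35, len 7
end 9: [4, 5, 5, 6, 9, 6] sum 35, len 6
end 10: [5, 5, 6, 9, 6, 2] sum 33, len 6
end 11: [5, 6, 9, 6, 2, 6] sum 34, len 6
end 12: [5, 6, 9, 6, 2, 6, 1] sum 35, len 7
end 13: [6, 9, 6, 2, 6, 1, 4] sum 34, len 7
end 14: [9, 6, 2, 6, 1, 4, 10] sum 38, len 7
Shortest qualifying length: 6.

6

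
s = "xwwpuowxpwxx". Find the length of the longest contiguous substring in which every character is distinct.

5

add x: [x] len 1
add w: [x, w] len 2
add w (repeat w, move left end past it): [w] len 1
add p: [w, p] len 2
add u: [w, p, u] len 3
add o: [w, p, u, o] len 4
add w (repeat w, move left end past it): [p, u, o, w] len 4
add x: [p, u, o, w, x] len 5
add p (repeat p, move left end past it): [u, o, w, x, p] len 5
add w (repeat w, move left end past it): [x, p, w] len 3
add x (repeat x, move left end past it): [p, w, x] len 3
add x (repeat x, move left end past it): [x] len 1
Longest all-distinct length: 5.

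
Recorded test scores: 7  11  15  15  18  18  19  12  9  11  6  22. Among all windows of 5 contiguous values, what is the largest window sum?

85

Each size-5 window and its sum:
(7, 11, 15, 15, 18) → sum 66
(11, 15, 15, 18, 18) → sum 77
(15, 15, 18, 18, 19) → sum 85
(15, 18, 18, 19, 12) → sum 82
(18, 18, 19, 12, 9) → sum 76
(18, 19, 12, 9, 11) → sum 69
(19, 12, 9, 11, 6) → sum 57
(12, 9, 11, 6, 22) → sum 60
Largest of these is 85.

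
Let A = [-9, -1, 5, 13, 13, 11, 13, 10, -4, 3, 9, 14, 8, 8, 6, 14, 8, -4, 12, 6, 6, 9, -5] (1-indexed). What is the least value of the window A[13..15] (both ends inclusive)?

6

Elements at indices 13..15: 8, 8, 6
min(8, 8, 6) = 6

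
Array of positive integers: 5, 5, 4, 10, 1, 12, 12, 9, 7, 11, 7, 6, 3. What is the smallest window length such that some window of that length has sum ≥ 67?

8

add 5: running sum 5 < 67
add 5: running sum 10 < 67
add 4: running sum 14 < 67
add 10: running sum 24 < 67
add 1: running sum 25 < 67
add 12: running sum 37 < 67
add 12: running sum 49 < 67
add 9: running sum 58 < 67
add 7: running sum 65 < 67
end 9: [5, 4, 10, 1, 12, 12, 9, 7, 11] sum 71, len 9
end 10: [10, 1, 12, 12, 9, 7, 11, 7] sum 69, len 8
end 11: [10, 1, 12, 12, 9, 7, 11, 7, 6] sum 75, len 9
end 12: [12, 12, 9, 7, 11, 7, 6, 3] sum 67, len 8
Shortest qualifying length: 8.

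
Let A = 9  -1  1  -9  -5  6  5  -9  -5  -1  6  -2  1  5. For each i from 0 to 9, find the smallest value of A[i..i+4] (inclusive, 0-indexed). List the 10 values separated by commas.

(9, -1, 1, -9, -5) → min -9
(-1, 1, -9, -5, 6) → min -9
(1, -9, -5, 6, 5) → min -9
(-9, -5, 6, 5, -9) → min -9
(-5, 6, 5, -9, -5) → min -9
(6, 5, -9, -5, -1) → min -9
(5, -9, -5, -1, 6) → min -9
(-9, -5, -1, 6, -2) → min -9
(-5, -1, 6, -2, 1) → min -5
(-1, 6, -2, 1, 5) → min -2

-9, -9, -9, -9, -9, -9, -9, -9, -5, -2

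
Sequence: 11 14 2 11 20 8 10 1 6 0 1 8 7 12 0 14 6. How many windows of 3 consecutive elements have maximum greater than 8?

11

(11, 14, 2) → max 14  > 8 ✓
(14, 2, 11) → max 14  > 8 ✓
(2, 11, 20) → max 20  > 8 ✓
(11, 20, 8) → max 20  > 8 ✓
(20, 8, 10) → max 20  > 8 ✓
(8, 10, 1) → max 10  > 8 ✓
(10, 1, 6) → max 10  > 8 ✓
(1, 6, 0) → max 6
(6, 0, 1) → max 6
(0, 1, 8) → max 8
(1, 8, 7) → max 8
(8, 7, 12) → max 12  > 8 ✓
(7, 12, 0) → max 12  > 8 ✓
(12, 0, 14) → max 14  > 8 ✓
(0, 14, 6) → max 14  > 8 ✓
11 windows satisfy the condition.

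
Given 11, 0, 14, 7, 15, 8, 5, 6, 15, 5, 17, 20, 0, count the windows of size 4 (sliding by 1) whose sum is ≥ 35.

(11, 0, 14, 7) → sum 32
(0, 14, 7, 15) → sum 36  ≥ 35 ✓
(14, 7, 15, 8) → sum 44  ≥ 35 ✓
(7, 15, 8, 5) → sum 35  ≥ 35 ✓
(15, 8, 5, 6) → sum 34
(8, 5, 6, 15) → sum 34
(5, 6, 15, 5) → sum 31
(6, 15, 5, 17) → sum 43  ≥ 35 ✓
(15, 5, 17, 20) → sum 57  ≥ 35 ✓
(5, 17, 20, 0) → sum 42  ≥ 35 ✓
6 windows satisfy the condition.

6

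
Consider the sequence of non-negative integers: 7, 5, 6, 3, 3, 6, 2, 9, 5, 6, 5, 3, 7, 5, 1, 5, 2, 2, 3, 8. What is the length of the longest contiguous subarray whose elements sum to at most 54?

12

add 7: [7] sum 7, len 1
add 5: [7, 5] sum 12, len 2
add 6: [7, 5, 6] sum 18, len 3
add 3: [7, 5, 6, 3] sum 21, len 4
add 3: [7, 5, 6, 3, 3] sum 24, len 5
add 6: [7, 5, 6, 3, 3, 6] sum 30, len 6
add 2: [7, 5, 6, 3, 3, 6, 2] sum 32, len 7
add 9: [7, 5, 6, 3, 3, 6, 2, 9] sum 41, len 8
add 5: [7, 5, 6, 3, 3, 6, 2, 9, 5] sum 46, len 9
add 6: [7, 5, 6, 3, 3, 6, 2, 9, 5, 6] sum 52, len 10
add 5: [5, 6, 3, 3, 6, 2, 9, 5, 6, 5] sum 50, len 10
add 3: [5, 6, 3, 3, 6, 2, 9, 5, 6, 5, 3] sum 53, len 11
add 7: [3, 3, 6, 2, 9, 5, 6, 5, 3, 7] sum 49, len 10
add 5: [3, 3, 6, 2, 9, 5, 6, 5, 3, 7, 5] sum 54, len 11
add 1: [3, 6, 2, 9, 5, 6, 5, 3, 7, 5, 1] sum 52, len 11
add 5: [6, 2, 9, 5, 6, 5, 3, 7, 5, 1, 5] sum 54, len 11
add 2: [2, 9, 5, 6, 5, 3, 7, 5, 1, 5, 2] sum 50, len 11
add 2: [2, 9, 5, 6, 5, 3, 7, 5, 1, 5, 2, 2] sum 52, len 12
add 3: [9, 5, 6, 5, 3, 7, 5, 1, 5, 2, 2, 3] sum 53, len 12
add 8: [5, 6, 5, 3, 7, 5, 1, 5, 2, 2, 3, 8] sum 52, len 12
Longest length seen: 12.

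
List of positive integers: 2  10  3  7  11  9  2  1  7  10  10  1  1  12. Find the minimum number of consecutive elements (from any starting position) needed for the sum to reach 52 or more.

add 2: running sum 2 < 52
add 10: running sum 12 < 52
add 3: running sum 15 < 52
add 7: running sum 22 < 52
add 11: running sum 33 < 52
add 9: running sum 42 < 52
add 2: running sum 44 < 52
add 1: running sum 45 < 52
end 8: [2, 10, 3, 7, 11, 9, 2, 1, 7] sum 52, len 9
end 9: [10, 3, 7, 11, 9, 2, 1, 7, 10] sum 60, len 9
end 10: [7, 11, 9, 2, 1, 7, 10, 10] sum 57, len 8
end 11: [7, 11, 9, 2, 1, 7, 10, 10, 1] sum 58, len 9
end 12: [11, 9, 2, 1, 7, 10, 10, 1, 1] sum 52, len 9
end 13: [9, 2, 1, 7, 10, 10, 1, 1, 12] sum 53, len 9
Shortest qualifying length: 8.

8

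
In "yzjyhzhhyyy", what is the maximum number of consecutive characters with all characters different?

4

[y] len 1
[y, z] len 2
[y, z, j] len 3
[z, j, y] len 3
[z, j, y, h] len 4
[j, y, h, z] len 4
[z, h] len 2
[h] len 1
[h, y] len 2
[y] len 1
[y] len 1
Longest all-distinct length: 4.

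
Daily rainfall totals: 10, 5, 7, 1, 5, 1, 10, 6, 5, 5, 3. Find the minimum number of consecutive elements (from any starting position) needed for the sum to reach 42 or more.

8

Extend right; whenever the sum reaches 42, record the length and shrink from the left:
add 10: running sum 10 < 42
add 5: running sum 15 < 42
add 7: running sum 22 < 42
add 1: running sum 23 < 42
add 5: running sum 28 < 42
add 1: running sum 29 < 42
add 10: running sum 39 < 42
add 6: shortest ending here [10, 5, 7, 1, 5, 1, 10, 6] sum 45, len 8
add 5: shortest ending here [10, 5, 7, 1, 5, 1, 10, 6, 5] sum 50, len 9
add 5: shortest ending here [5, 7, 1, 5, 1, 10, 6, 5, 5] sum 45, len 9
add 3: shortest ending here [7, 1, 5, 1, 10, 6, 5, 5, 3] sum 43, len 9
Shortest qualifying length: 8.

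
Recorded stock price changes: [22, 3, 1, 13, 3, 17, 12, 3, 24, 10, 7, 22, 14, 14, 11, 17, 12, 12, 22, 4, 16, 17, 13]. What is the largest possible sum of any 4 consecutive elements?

[22, 3, 1, 13] → sum 39
[3, 1, 13, 3] → sum 20
[1, 13, 3, 17] → sum 34
[13, 3, 17, 12] → sum 45
[3, 17, 12, 3] → sum 35
[17, 12, 3, 24] → sum 56
[12, 3, 24, 10] → sum 49
[3, 24, 10, 7] → sum 44
[24, 10, 7, 22] → sum 63
[10, 7, 22, 14] → sum 53
[7, 22, 14, 14] → sum 57
[22, 14, 14, 11] → sum 61
[14, 14, 11, 17] → sum 56
[14, 11, 17, 12] → sum 54
[11, 17, 12, 12] → sum 52
[17, 12, 12, 22] → sum 63
[12, 12, 22, 4] → sum 50
[12, 22, 4, 16] → sum 54
[22, 4, 16, 17] → sum 59
[4, 16, 17, 13] → sum 50
Largest of these is 63.

63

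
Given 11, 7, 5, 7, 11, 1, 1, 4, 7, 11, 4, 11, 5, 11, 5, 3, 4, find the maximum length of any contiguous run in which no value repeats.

4

add 11: [11] len 1
add 7: [11, 7] len 2
add 5: [11, 7, 5] len 3
add 7 (repeat 7, move left end past it): [5, 7] len 2
add 11: [5, 7, 11] len 3
add 1: [5, 7, 11, 1] len 4
add 1 (repeat 1, move left end past it): [1] len 1
add 4: [1, 4] len 2
add 7: [1, 4, 7] len 3
add 11: [1, 4, 7, 11] len 4
add 4 (repeat 4, move left end past it): [7, 11, 4] len 3
add 11 (repeat 11, move left end past it): [4, 11] len 2
add 5: [4, 11, 5] len 3
add 11 (repeat 11, move left end past it): [5, 11] len 2
add 5 (repeat 5, move left end past it): [11, 5] len 2
add 3: [11, 5, 3] len 3
add 4: [11, 5, 3, 4] len 4
Longest all-distinct length: 4.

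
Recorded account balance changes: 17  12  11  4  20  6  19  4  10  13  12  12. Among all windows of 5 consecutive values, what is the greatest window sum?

64

17 12 11 4 20 → sum 64
12 11 4 20 6 → sum 53
11 4 20 6 19 → sum 60
4 20 6 19 4 → sum 53
20 6 19 4 10 → sum 59
6 19 4 10 13 → sum 52
19 4 10 13 12 → sum 58
4 10 13 12 12 → sum 51
Greatest of these is 64.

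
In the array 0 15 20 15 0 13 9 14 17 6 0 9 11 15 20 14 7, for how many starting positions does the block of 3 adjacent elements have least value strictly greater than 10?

3

0 15 20 → min 0
15 20 15 → min 15  > 10 ✓
20 15 0 → min 0
15 0 13 → min 0
0 13 9 → min 0
13 9 14 → min 9
9 14 17 → min 9
14 17 6 → min 6
17 6 0 → min 0
6 0 9 → min 0
0 9 11 → min 0
9 11 15 → min 9
11 15 20 → min 11  > 10 ✓
15 20 14 → min 14  > 10 ✓
20 14 7 → min 7
3 windows satisfy the condition.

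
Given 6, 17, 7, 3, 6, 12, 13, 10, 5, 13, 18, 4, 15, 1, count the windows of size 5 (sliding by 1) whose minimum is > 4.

(6, 17, 7, 3, 6) → min 3
(17, 7, 3, 6, 12) → min 3
(7, 3, 6, 12, 13) → min 3
(3, 6, 12, 13, 10) → min 3
(6, 12, 13, 10, 5) → min 5  > 4 ✓
(12, 13, 10, 5, 13) → min 5  > 4 ✓
(13, 10, 5, 13, 18) → min 5  > 4 ✓
(10, 5, 13, 18, 4) → min 4
(5, 13, 18, 4, 15) → min 4
(13, 18, 4, 15, 1) → min 1
3 windows satisfy the condition.

3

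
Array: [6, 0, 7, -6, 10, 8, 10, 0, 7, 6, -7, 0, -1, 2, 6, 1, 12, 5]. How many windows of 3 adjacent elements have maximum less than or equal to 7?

9

6 0 7 → max 7  ≤ 7 ✓
0 7 -6 → max 7  ≤ 7 ✓
7 -6 10 → max 10
-6 10 8 → max 10
10 8 10 → max 10
8 10 0 → max 10
10 0 7 → max 10
0 7 6 → max 7  ≤ 7 ✓
7 6 -7 → max 7  ≤ 7 ✓
6 -7 0 → max 6  ≤ 7 ✓
-7 0 -1 → max 0  ≤ 7 ✓
0 -1 2 → max 2  ≤ 7 ✓
-1 2 6 → max 6  ≤ 7 ✓
2 6 1 → max 6  ≤ 7 ✓
6 1 12 → max 12
1 12 5 → max 12
9 windows satisfy the condition.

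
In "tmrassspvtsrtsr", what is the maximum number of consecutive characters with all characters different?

add t: [t] len 1
add m: [t, m] len 2
add r: [t, m, r] len 3
add a: [t, m, r, a] len 4
add s: [t, m, r, a, s] len 5
add s (repeat s, move left end past it): [s] len 1
add s (repeat s, move left end past it): [s] len 1
add p: [s, p] len 2
add v: [s, p, v] len 3
add t: [s, p, v, t] len 4
add s (repeat s, move left end past it): [p, v, t, s] len 4
add r: [p, v, t, s, r] len 5
add t (repeat t, move left end past it): [s, r, t] len 3
add s (repeat s, move left end past it): [r, t, s] len 3
add r (repeat r, move left end past it): [t, s, r] len 3
Longest all-distinct length: 5.

5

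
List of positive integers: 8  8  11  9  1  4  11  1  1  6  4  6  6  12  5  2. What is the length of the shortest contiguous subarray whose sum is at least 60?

10

Extend right; whenever the sum reaches 60, record the length and shrink from the left:
add 8: running sum 8 < 60
add 8: running sum 16 < 60
add 11: running sum 27 < 60
add 9: running sum 36 < 60
add 1: running sum 37 < 60
add 4: running sum 41 < 60
add 11: running sum 52 < 60
add 1: running sum 53 < 60
add 1: running sum 54 < 60
end 9: [8, 8, 11, 9, 1, 4, 11, 1, 1, 6] sum 60, len 10
end 10: [8, 8, 11, 9, 1, 4, 11, 1, 1, 6, 4] sum 64, len 11
end 11: [8, 11, 9, 1, 4, 11, 1, 1, 6, 4, 6] sum 62, len 11
end 12: [11, 9, 1, 4, 11, 1, 1, 6, 4, 6, 6] sum 60, len 11
end 13: [9, 1, 4, 11, 1, 1, 6, 4, 6, 6, 12] sum 61, len 11
end 14: [9, 1, 4, 11, 1, 1, 6, 4, 6, 6, 12, 5] sum 66, len 12
end 15: [9, 1, 4, 11, 1, 1, 6, 4, 6, 6, 12, 5, 2] sum 68, len 13
Shortest qualifying length: 10.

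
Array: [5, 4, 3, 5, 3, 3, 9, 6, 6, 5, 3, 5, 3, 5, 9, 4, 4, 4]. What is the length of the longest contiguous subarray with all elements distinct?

add 5: [5] len 1
add 4: [5, 4] len 2
add 3: [5, 4, 3] len 3
add 5 (repeat 5, move left end past it): [4, 3, 5] len 3
add 3 (repeat 3, move left end past it): [5, 3] len 2
add 3 (repeat 3, move left end past it): [3] len 1
add 9: [3, 9] len 2
add 6: [3, 9, 6] len 3
add 6 (repeat 6, move left end past it): [6] len 1
add 5: [6, 5] len 2
add 3: [6, 5, 3] len 3
add 5 (repeat 5, move left end past it): [3, 5] len 2
add 3 (repeat 3, move left end past it): [5, 3] len 2
add 5 (repeat 5, move left end past it): [3, 5] len 2
add 9: [3, 5, 9] len 3
add 4: [3, 5, 9, 4] len 4
add 4 (repeat 4, move left end past it): [4] len 1
add 4 (repeat 4, move left end past it): [4] len 1
Longest all-distinct length: 4.

4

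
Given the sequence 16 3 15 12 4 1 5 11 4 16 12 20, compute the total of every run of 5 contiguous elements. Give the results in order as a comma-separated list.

[16, 3, 15, 12, 4] → sum 50
[3, 15, 12, 4, 1] → sum 35
[15, 12, 4, 1, 5] → sum 37
[12, 4, 1, 5, 11] → sum 33
[4, 1, 5, 11, 4] → sum 25
[1, 5, 11, 4, 16] → sum 37
[5, 11, 4, 16, 12] → sum 48
[11, 4, 16, 12, 20] → sum 63

50, 35, 37, 33, 25, 37, 48, 63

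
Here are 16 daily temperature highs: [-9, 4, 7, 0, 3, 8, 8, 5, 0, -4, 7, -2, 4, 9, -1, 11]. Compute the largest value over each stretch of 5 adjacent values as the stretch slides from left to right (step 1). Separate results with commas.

7, 8, 8, 8, 8, 8, 8, 7, 7, 9, 9, 11

(-9, 4, 7, 0, 3) → max 7
(4, 7, 0, 3, 8) → max 8
(7, 0, 3, 8, 8) → max 8
(0, 3, 8, 8, 5) → max 8
(3, 8, 8, 5, 0) → max 8
(8, 8, 5, 0, -4) → max 8
(8, 5, 0, -4, 7) → max 8
(5, 0, -4, 7, -2) → max 7
(0, -4, 7, -2, 4) → max 7
(-4, 7, -2, 4, 9) → max 9
(7, -2, 4, 9, -1) → max 9
(-2, 4, 9, -1, 11) → max 11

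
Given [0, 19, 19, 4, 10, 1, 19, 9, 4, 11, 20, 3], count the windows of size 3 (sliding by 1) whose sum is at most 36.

8

[0, 19, 19] → sum 38
[19, 19, 4] → sum 42
[19, 4, 10] → sum 33  ≤ 36 ✓
[4, 10, 1] → sum 15  ≤ 36 ✓
[10, 1, 19] → sum 30  ≤ 36 ✓
[1, 19, 9] → sum 29  ≤ 36 ✓
[19, 9, 4] → sum 32  ≤ 36 ✓
[9, 4, 11] → sum 24  ≤ 36 ✓
[4, 11, 20] → sum 35  ≤ 36 ✓
[11, 20, 3] → sum 34  ≤ 36 ✓
8 windows satisfy the condition.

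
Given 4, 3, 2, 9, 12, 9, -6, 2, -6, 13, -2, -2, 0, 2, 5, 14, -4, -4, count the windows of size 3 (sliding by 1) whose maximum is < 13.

10

[4, 3, 2] → max 4  < 13 ✓
[3, 2, 9] → max 9  < 13 ✓
[2, 9, 12] → max 12  < 13 ✓
[9, 12, 9] → max 12  < 13 ✓
[12, 9, -6] → max 12  < 13 ✓
[9, -6, 2] → max 9  < 13 ✓
[-6, 2, -6] → max 2  < 13 ✓
[2, -6, 13] → max 13
[-6, 13, -2] → max 13
[13, -2, -2] → max 13
[-2, -2, 0] → max 0  < 13 ✓
[-2, 0, 2] → max 2  < 13 ✓
[0, 2, 5] → max 5  < 13 ✓
[2, 5, 14] → max 14
[5, 14, -4] → max 14
[14, -4, -4] → max 14
10 windows satisfy the condition.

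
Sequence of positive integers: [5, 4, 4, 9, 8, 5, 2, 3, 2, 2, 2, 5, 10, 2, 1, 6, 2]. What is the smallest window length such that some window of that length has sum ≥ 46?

Extend right; whenever the sum reaches 46, record the length and shrink from the left:
add 5: running sum 5 < 46
add 4: running sum 9 < 46
add 4: running sum 13 < 46
add 9: running sum 22 < 46
add 8: running sum 30 < 46
add 5: running sum 35 < 46
add 2: running sum 37 < 46
add 3: running sum 40 < 46
add 2: running sum 42 < 46
add 2: running sum 44 < 46
end 10: [5, 4, 4, 9, 8, 5, 2, 3, 2, 2, 2] sum 46, len 11
end 11: [4, 4, 9, 8, 5, 2, 3, 2, 2, 2, 5] sum 46, len 11
end 12: [9, 8, 5, 2, 3, 2, 2, 2, 5, 10] sum 48, len 10
end 13: [9, 8, 5, 2, 3, 2, 2, 2, 5, 10, 2] sum 50, len 11
end 14: [9, 8, 5, 2, 3, 2, 2, 2, 5, 10, 2, 1] sum 51, len 12
end 15: [8, 5, 2, 3, 2, 2, 2, 5, 10, 2, 1, 6] sum 48, len 12
end 16: [8, 5, 2, 3, 2, 2, 2, 5, 10, 2, 1, 6, 2] sum 50, len 13
Shortest qualifying length: 10.

10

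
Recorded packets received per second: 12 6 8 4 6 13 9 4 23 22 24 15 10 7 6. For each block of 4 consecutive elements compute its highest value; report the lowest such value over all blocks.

8

12 6 8 4 → max 12
6 8 4 6 → max 8
8 4 6 13 → max 13
4 6 13 9 → max 13
6 13 9 4 → max 13
13 9 4 23 → max 23
9 4 23 22 → max 23
4 23 22 24 → max 24
23 22 24 15 → max 24
22 24 15 10 → max 24
24 15 10 7 → max 24
15 10 7 6 → max 15
Lowest of these is 8.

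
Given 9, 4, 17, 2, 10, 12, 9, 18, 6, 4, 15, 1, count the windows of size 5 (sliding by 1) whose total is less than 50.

9 4 17 2 10 → sum 42  < 50 ✓
4 17 2 10 12 → sum 45  < 50 ✓
17 2 10 12 9 → sum 50
2 10 12 9 18 → sum 51
10 12 9 18 6 → sum 55
12 9 18 6 4 → sum 49  < 50 ✓
9 18 6 4 15 → sum 52
18 6 4 15 1 → sum 44  < 50 ✓
4 windows satisfy the condition.

4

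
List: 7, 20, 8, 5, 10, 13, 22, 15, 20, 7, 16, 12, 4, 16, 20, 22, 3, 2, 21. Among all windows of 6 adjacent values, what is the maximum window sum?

(7, 20, 8, 5, 10, 13) → sum 63
(20, 8, 5, 10, 13, 22) → sum 78
(8, 5, 10, 13, 22, 15) → sum 73
(5, 10, 13, 22, 15, 20) → sum 85
(10, 13, 22, 15, 20, 7) → sum 87
(13, 22, 15, 20, 7, 16) → sum 93
(22, 15, 20, 7, 16, 12) → sum 92
(15, 20, 7, 16, 12, 4) → sum 74
(20, 7, 16, 12, 4, 16) → sum 75
(7, 16, 12, 4, 16, 20) → sum 75
(16, 12, 4, 16, 20, 22) → sum 90
(12, 4, 16, 20, 22, 3) → sum 77
(4, 16, 20, 22, 3, 2) → sum 67
(16, 20, 22, 3, 2, 21) → sum 84
Maximum of these is 93.

93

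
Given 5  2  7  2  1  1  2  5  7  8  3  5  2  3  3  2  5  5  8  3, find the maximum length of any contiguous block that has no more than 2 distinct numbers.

4

[5] 1 distinct, len 1
[5, 2] 2 distinct, len 2
[2, 7] 2 distinct, len 2
[2, 7, 2] 2 distinct, len 3
[2, 1] 2 distinct, len 2
[2, 1, 1] 2 distinct, len 3
[2, 1, 1, 2] 2 distinct, len 4
[2, 5] 2 distinct, len 2
[5, 7] 2 distinct, len 2
[7, 8] 2 distinct, len 2
[8, 3] 2 distinct, len 2
[3, 5] 2 distinct, len 2
[5, 2] 2 distinct, len 2
[2, 3] 2 distinct, len 2
[2, 3, 3] 2 distinct, len 3
[2, 3, 3, 2] 2 distinct, len 4
[2, 5] 2 distinct, len 2
[2, 5, 5] 2 distinct, len 3
[5, 5, 8] 2 distinct, len 3
[8, 3] 2 distinct, len 2
Longest length with ≤2 distinct: 4.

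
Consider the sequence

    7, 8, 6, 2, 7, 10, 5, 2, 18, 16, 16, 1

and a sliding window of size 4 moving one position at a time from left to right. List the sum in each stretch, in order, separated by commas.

23, 23, 25, 24, 24, 35, 41, 52, 51

(7, 8, 6, 2) → sum 23
(8, 6, 2, 7) → sum 23
(6, 2, 7, 10) → sum 25
(2, 7, 10, 5) → sum 24
(7, 10, 5, 2) → sum 24
(10, 5, 2, 18) → sum 35
(5, 2, 18, 16) → sum 41
(2, 18, 16, 16) → sum 52
(18, 16, 16, 1) → sum 51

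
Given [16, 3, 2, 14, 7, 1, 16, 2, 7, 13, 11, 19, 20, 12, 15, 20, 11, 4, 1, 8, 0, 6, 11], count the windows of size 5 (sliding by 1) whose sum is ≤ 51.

16 3 2 14 7 → sum 42  ≤ 51 ✓
3 2 14 7 1 → sum 27  ≤ 51 ✓
2 14 7 1 16 → sum 40  ≤ 51 ✓
14 7 1 16 2 → sum 40  ≤ 51 ✓
7 1 16 2 7 → sum 33  ≤ 51 ✓
1 16 2 7 13 → sum 39  ≤ 51 ✓
16 2 7 13 11 → sum 49  ≤ 51 ✓
2 7 13 11 19 → sum 52
7 13 11 19 20 → sum 70
13 11 19 20 12 → sum 75
11 19 20 12 15 → sum 77
19 20 12 15 20 → sum 86
20 12 15 20 11 → sum 78
12 15 20 11 4 → sum 62
15 20 11 4 1 → sum 51  ≤ 51 ✓
20 11 4 1 8 → sum 44  ≤ 51 ✓
11 4 1 8 0 → sum 24  ≤ 51 ✓
4 1 8 0 6 → sum 19  ≤ 51 ✓
1 8 0 6 11 → sum 26  ≤ 51 ✓
12 windows satisfy the condition.

12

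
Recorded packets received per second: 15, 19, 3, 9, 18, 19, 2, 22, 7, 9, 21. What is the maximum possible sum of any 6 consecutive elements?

83

15 19 3 9 18 19 → sum 83
19 3 9 18 19 2 → sum 70
3 9 18 19 2 22 → sum 73
9 18 19 2 22 7 → sum 77
18 19 2 22 7 9 → sum 77
19 2 22 7 9 21 → sum 80
Maximum of these is 83.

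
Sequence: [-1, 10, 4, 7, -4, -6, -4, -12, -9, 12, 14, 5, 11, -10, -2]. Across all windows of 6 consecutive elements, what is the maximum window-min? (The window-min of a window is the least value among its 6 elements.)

-6

[-1, 10, 4, 7, -4, -6] → min -6
[10, 4, 7, -4, -6, -4] → min -6
[4, 7, -4, -6, -4, -12] → min -12
[7, -4, -6, -4, -12, -9] → min -12
[-4, -6, -4, -12, -9, 12] → min -12
[-6, -4, -12, -9, 12, 14] → min -12
[-4, -12, -9, 12, 14, 5] → min -12
[-12, -9, 12, 14, 5, 11] → min -12
[-9, 12, 14, 5, 11, -10] → min -10
[12, 14, 5, 11, -10, -2] → min -10
Maximum of these is -6.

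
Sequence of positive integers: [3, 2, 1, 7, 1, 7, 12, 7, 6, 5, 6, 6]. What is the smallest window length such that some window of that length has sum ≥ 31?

Extend right; whenever the sum reaches 31, record the length and shrink from the left:
add 3: running sum 3 < 31
add 2: running sum 5 < 31
add 1: running sum 6 < 31
add 7: running sum 13 < 31
add 1: running sum 14 < 31
add 7: running sum 21 < 31
end 6: [3, 2, 1, 7, 1, 7, 12] sum 33, len 7
end 7: [7, 1, 7, 12, 7] sum 34, len 5
end 8: [7, 12, 7, 6] sum 32, len 4
end 9: [7, 12, 7, 6, 5] sum 37, len 5
end 10: [12, 7, 6, 5, 6] sum 36, len 5
end 11: [12, 7, 6, 5, 6, 6] sum 42, len 6
Shortest qualifying length: 4.

4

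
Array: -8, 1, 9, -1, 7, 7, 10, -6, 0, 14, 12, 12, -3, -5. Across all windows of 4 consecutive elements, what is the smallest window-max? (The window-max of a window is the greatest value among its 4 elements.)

(-8, 1, 9, -1) → max 9
(1, 9, -1, 7) → max 9
(9, -1, 7, 7) → max 9
(-1, 7, 7, 10) → max 10
(7, 7, 10, -6) → max 10
(7, 10, -6, 0) → max 10
(10, -6, 0, 14) → max 14
(-6, 0, 14, 12) → max 14
(0, 14, 12, 12) → max 14
(14, 12, 12, -3) → max 14
(12, 12, -3, -5) → max 12
Smallest of these is 9.

9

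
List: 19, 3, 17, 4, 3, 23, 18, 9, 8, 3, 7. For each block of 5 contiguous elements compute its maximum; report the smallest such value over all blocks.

18

Each size-5 window and its max:
(19, 3, 17, 4, 3) → max 19
(3, 17, 4, 3, 23) → max 23
(17, 4, 3, 23, 18) → max 23
(4, 3, 23, 18, 9) → max 23
(3, 23, 18, 9, 8) → max 23
(23, 18, 9, 8, 3) → max 23
(18, 9, 8, 3, 7) → max 18
Smallest of these is 18.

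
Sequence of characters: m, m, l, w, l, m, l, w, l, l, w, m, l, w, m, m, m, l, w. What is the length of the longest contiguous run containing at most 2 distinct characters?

5

add m: window [m] (1 distinct), len 1
add m: window [m, m] (1 distinct), len 2
add l: window [m, m, l] (2 distinct), len 3
add w: window [l, w] (2 distinct), len 2
add l: window [l, w, l] (2 distinct), len 3
add m: window [l, m] (2 distinct), len 2
add l: window [l, m, l] (2 distinct), len 3
add w: window [l, w] (2 distinct), len 2
add l: window [l, w, l] (2 distinct), len 3
add l: window [l, w, l, l] (2 distinct), len 4
add w: window [l, w, l, l, w] (2 distinct), len 5
add m: window [w, m] (2 distinct), len 2
add l: window [m, l] (2 distinct), len 2
add w: window [l, w] (2 distinct), len 2
add m: window [w, m] (2 distinct), len 2
add m: window [w, m, m] (2 distinct), len 3
add m: window [w, m, m, m] (2 distinct), len 4
add l: window [m, m, m, l] (2 distinct), len 4
add w: window [l, w] (2 distinct), len 2
Longest length with ≤2 distinct: 5.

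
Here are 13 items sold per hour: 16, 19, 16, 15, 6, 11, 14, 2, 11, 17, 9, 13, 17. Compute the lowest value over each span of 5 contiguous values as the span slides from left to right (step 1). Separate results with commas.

6, 6, 6, 2, 2, 2, 2, 2, 9

(16, 19, 16, 15, 6) → min 6
(19, 16, 15, 6, 11) → min 6
(16, 15, 6, 11, 14) → min 6
(15, 6, 11, 14, 2) → min 2
(6, 11, 14, 2, 11) → min 2
(11, 14, 2, 11, 17) → min 2
(14, 2, 11, 17, 9) → min 2
(2, 11, 17, 9, 13) → min 2
(11, 17, 9, 13, 17) → min 9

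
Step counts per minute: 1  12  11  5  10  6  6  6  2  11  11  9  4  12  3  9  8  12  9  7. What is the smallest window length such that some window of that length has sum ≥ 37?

4

add 1: running sum 1 < 37
add 12: running sum 13 < 37
add 11: running sum 24 < 37
add 5: running sum 29 < 37
add 10: shortest ending here [12, 11, 5, 10] sum 38, len 4
add 6: shortest ending here [12, 11, 5, 10, 6] sum 44, len 5
add 6: shortest ending here [11, 5, 10, 6, 6] sum 38, len 5
add 6: shortest ending here [11, 5, 10, 6, 6, 6] sum 44, len 6
add 2: shortest ending here [11, 5, 10, 6, 6, 6, 2] sum 46, len 7
add 11: shortest ending here [10, 6, 6, 6, 2, 11] sum 41, len 6
add 11: shortest ending here [6, 6, 6, 2, 11, 11] sum 42, len 6
add 9: shortest ending here [6, 2, 11, 11, 9] sum 39, len 5
add 4: shortest ending here [2, 11, 11, 9, 4] sum 37, len 5
add 12: shortest ending here [11, 11, 9, 4, 12] sum 47, len 5
add 3: shortest ending here [11, 9, 4, 12, 3] sum 39, len 5
add 9: shortest ending here [9, 4, 12, 3, 9] sum 37, len 5
add 8: shortest ending here [9, 4, 12, 3, 9, 8] sum 45, len 6
add 12: shortest ending here [12, 3, 9, 8, 12] sum 44, len 5
add 9: shortest ending here [9, 8, 12, 9] sum 38, len 4
add 7: shortest ending here [9, 8, 12, 9, 7] sum 45, len 5
Shortest qualifying length: 4.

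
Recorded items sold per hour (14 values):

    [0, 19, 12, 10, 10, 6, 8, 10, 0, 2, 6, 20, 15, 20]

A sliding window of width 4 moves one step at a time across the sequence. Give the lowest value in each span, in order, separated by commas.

0, 10, 6, 6, 6, 0, 0, 0, 0, 2, 6

0 19 12 10 → min 0
19 12 10 10 → min 10
12 10 10 6 → min 6
10 10 6 8 → min 6
10 6 8 10 → min 6
6 8 10 0 → min 0
8 10 0 2 → min 0
10 0 2 6 → min 0
0 2 6 20 → min 0
2 6 20 15 → min 2
6 20 15 20 → min 6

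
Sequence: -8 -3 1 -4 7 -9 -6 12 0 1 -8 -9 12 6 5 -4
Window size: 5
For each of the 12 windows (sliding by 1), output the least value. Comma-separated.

Sliding a size-5 window across the 16 values:
(-8, -3, 1, -4, 7) → min -8
(-3, 1, -4, 7, -9) → min -9
(1, -4, 7, -9, -6) → min -9
(-4, 7, -9, -6, 12) → min -9
(7, -9, -6, 12, 0) → min -9
(-9, -6, 12, 0, 1) → min -9
(-6, 12, 0, 1, -8) → min -8
(12, 0, 1, -8, -9) → min -9
(0, 1, -8, -9, 12) → min -9
(1, -8, -9, 12, 6) → min -9
(-8, -9, 12, 6, 5) → min -9
(-9, 12, 6, 5, -4) → min -9

-8, -9, -9, -9, -9, -9, -8, -9, -9, -9, -9, -9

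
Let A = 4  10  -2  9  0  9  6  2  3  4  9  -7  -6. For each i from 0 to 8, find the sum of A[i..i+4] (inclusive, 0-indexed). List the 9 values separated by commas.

21, 26, 22, 26, 20, 24, 24, 11, 3

Sliding a size-5 window across the 13 values:
[4, 10, -2, 9, 0] → sum 21
[10, -2, 9, 0, 9] → sum 26
[-2, 9, 0, 9, 6] → sum 22
[9, 0, 9, 6, 2] → sum 26
[0, 9, 6, 2, 3] → sum 20
[9, 6, 2, 3, 4] → sum 24
[6, 2, 3, 4, 9] → sum 24
[2, 3, 4, 9, -7] → sum 11
[3, 4, 9, -7, -6] → sum 3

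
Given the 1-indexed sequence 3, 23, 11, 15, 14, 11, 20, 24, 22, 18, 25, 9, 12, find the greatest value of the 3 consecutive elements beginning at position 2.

Elements at indices 2..4: 23, 11, 15
max(23, 11, 15) = 23

23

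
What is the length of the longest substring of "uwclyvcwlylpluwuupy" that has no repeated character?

[u] len 1
[u, w] len 2
[u, w, c] len 3
[u, w, c, l] len 4
[u, w, c, l, y] len 5
[u, w, c, l, y, v] len 6
[l, y, v, c] len 4
[l, y, v, c, w] len 5
[y, v, c, w, l] len 5
[v, c, w, l, y] len 5
[y, l] len 2
[y, l, p] len 3
[p, l] len 2
[p, l, u] len 3
[p, l, u, w] len 4
[w, u] len 2
[u] len 1
[u, p] len 2
[u, p, y] len 3
Longest all-distinct length: 6.

6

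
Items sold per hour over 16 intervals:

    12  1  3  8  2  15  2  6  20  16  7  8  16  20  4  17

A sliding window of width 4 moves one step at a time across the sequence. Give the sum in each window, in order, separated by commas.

24, 14, 28, 27, 25, 43, 44, 49, 51, 47, 51, 48, 57

Sliding a size-4 window across the 16 values:
12 1 3 8 → sum 24
1 3 8 2 → sum 14
3 8 2 15 → sum 28
8 2 15 2 → sum 27
2 15 2 6 → sum 25
15 2 6 20 → sum 43
2 6 20 16 → sum 44
6 20 16 7 → sum 49
20 16 7 8 → sum 51
16 7 8 16 → sum 47
7 8 16 20 → sum 51
8 16 20 4 → sum 48
16 20 4 17 → sum 57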